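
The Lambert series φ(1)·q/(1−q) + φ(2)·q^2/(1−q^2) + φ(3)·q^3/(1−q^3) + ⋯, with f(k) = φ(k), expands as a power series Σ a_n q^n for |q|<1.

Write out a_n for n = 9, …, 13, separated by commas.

[q^9] φ(9)=6,φ(3)=2,φ(1)=1 ⇒ 9
[q^10] φ(10)=4,φ(5)=4,φ(2)=1,φ(1)=1 ⇒ 10
d|11:{1,11}  Σφ=1+10=11
d|12:{12,6,4,3,2,1}  Σφ=4+2+2+2+1+1=12
n=13: 1·13 13·1  φ→[1+12]=13

9, 10, 11, 12, 13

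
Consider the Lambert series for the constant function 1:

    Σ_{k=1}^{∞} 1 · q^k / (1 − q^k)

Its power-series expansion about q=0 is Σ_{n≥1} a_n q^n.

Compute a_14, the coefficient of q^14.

a_14 = 4

[q^14] f(14)=1,f(7)=1,f(2)=1,f(1)=1 ⇒ 4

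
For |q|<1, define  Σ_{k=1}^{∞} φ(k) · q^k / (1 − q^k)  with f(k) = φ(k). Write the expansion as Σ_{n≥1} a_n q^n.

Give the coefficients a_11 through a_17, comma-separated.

[q^11] φ(11)=10,φ(1)=1 ⇒ 11
q^12  k|12↦φ(k): 12:4 6:2 4:2 3:2 2:1 1:1  a_12=12
q^13  k|13↦φ(k): 13:12 1:1  a_13=13
n=14: 14·1 7·2 2·7 1·14  φ→[6+6+1+1]=14
d|15:{1,3,5,15}  Σφ=1+2+4+8=15
q^16  k|16↦φ(k): 1:1 2:1 4:2 8:4 16:8  a_16=16
[q^17] φ(17)=16,φ(1)=1 ⇒ 17

11, 12, 13, 14, 15, 16, 17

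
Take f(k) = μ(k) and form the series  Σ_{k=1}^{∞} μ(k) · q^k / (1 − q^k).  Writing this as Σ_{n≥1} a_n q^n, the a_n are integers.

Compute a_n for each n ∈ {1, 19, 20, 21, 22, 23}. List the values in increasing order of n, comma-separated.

1, 0, 0, 0, 0, 0

d|1:{1}  Σμ=1=1
d|19:{19,1}  Σμ=(-1)+1=0
n=20: 1·20 2·10 4·5 5·4 10·2 20·1  μ→[1+(-1)+0+(-1)+1+0]=0
[q^21] μ(1)=1,μ(3)=-1,μ(7)=-1,μ(21)=1 ⇒ 0
n=22: 1·22 2·11 11·2 22·1  μ→[1+(-1)+(-1)+1]=0
d|23:{1,23}  Σμ=1+(-1)=0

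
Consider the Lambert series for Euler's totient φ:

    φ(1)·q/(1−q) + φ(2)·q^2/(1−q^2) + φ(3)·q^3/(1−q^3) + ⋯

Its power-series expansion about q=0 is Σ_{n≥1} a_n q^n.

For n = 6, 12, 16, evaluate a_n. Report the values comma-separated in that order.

d|6:{6,3,2,1}  Σφ=2+2+1+1=6
[q^12] φ(1)=1,φ(2)=1,φ(3)=2,φ(4)=2,φ(6)=2,φ(12)=4 ⇒ 12
n=16: 16·1 8·2 4·4 2·8 1·16  φ→[8+4+2+1+1]=16

6, 12, 16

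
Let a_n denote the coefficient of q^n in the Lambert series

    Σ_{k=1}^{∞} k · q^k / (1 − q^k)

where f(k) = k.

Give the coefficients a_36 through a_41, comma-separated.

91, 38, 60, 56, 90, 42

[q^36] f(1)=1,f(2)=2,f(3)=3,f(4)=4,f(6)=6,f(9)=9,f(12)=12,f(18)=18,f(36)=36 ⇒ 91
n=37: 1·37 37·1  f→[1+37]=38
d|38:{1,2,19,38}  Σf=1+2+19+38=60
[q^39] f(39)=39,f(13)=13,f(3)=3,f(1)=1 ⇒ 56
q^40  k|40↦f(k): 40:40 20:20 10:10 8:8 5:5 4:4 2:2 1:1  a_40=90
d|41:{1,41}  Σf=1+41=42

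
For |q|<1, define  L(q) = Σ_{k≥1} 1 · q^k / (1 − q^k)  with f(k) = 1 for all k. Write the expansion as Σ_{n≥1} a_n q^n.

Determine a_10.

a_10 = 4

n=10: 10·1 5·2 2·5 1·10  f→[1+1+1+1]=4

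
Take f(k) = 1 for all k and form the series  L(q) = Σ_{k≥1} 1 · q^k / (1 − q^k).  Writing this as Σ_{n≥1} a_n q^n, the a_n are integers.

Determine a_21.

[q^21] f(1)=1,f(3)=1,f(7)=1,f(21)=1 ⇒ 4

a_21 = 4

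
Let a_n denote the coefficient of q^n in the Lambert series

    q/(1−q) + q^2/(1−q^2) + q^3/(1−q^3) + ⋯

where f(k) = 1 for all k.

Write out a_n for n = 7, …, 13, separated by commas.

2, 4, 3, 4, 2, 6, 2

d|7:{7,1}  Σf=1+1=2
d|8:{8,4,2,1}  Σf=1+1+1+1=4
d|9:{1,3,9}  Σf=1+1+1=3
d|10:{1,2,5,10}  Σf=1+1+1+1=4
q^11  k|11↦f(k): 11:1 1:1  a_11=2
[q^12] f(1)=1,f(2)=1,f(3)=1,f(4)=1,f(6)=1,f(12)=1 ⇒ 6
n=13: 1·13 13·1  f→[1+1]=2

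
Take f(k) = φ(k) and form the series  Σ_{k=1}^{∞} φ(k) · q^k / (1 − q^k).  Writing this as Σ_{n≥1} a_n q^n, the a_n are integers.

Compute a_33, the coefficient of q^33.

[q^33] φ(1)=1,φ(3)=2,φ(11)=10,φ(33)=20 ⇒ 33

a_33 = 33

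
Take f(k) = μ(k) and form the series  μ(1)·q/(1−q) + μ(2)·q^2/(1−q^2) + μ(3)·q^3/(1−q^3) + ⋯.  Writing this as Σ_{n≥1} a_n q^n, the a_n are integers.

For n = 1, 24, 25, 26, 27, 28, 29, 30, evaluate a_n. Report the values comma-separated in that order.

n=1: 1·1  μ→[1]=1
q^24  k|24↦μ(k): 1:1 2:-1 3:-1 4:0 6:1 8:0 12:0 24:0  a_24=0
q^25  k|25↦μ(k): 1:1 5:-1 25:0  a_25=0
d|26:{26,13,2,1}  Σμ=1+(-1)+(-1)+1=0
[q^27] μ(1)=1,μ(3)=-1,μ(9)=0,μ(27)=0 ⇒ 0
n=28: 1·28 2·14 4·7 7·4 14·2 28·1  μ→[1+(-1)+0+(-1)+1+0]=0
n=29: 29·1 1·29  μ→[(-1)+1]=0
n=30: 30·1 15·2 10·3 6·5 5·6 3·10 2·15 1·30  μ→[(-1)+1+1+1+(-1)+(-1)+(-1)+1]=0

1, 0, 0, 0, 0, 0, 0, 0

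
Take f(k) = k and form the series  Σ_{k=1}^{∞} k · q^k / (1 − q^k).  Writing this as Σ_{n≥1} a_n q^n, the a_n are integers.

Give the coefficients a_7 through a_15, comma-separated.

n=7: 7·1 1·7  f→[7+1]=8
q^8  k|8↦f(k): 1:1 2:2 4:4 8:8  a_8=15
d|9:{9,3,1}  Σf=9+3+1=13
[q^10] f(10)=10,f(5)=5,f(2)=2,f(1)=1 ⇒ 18
q^11  k|11↦f(k): 11:11 1:1  a_11=12
q^12  k|12↦f(k): 1:1 2:2 3:3 4:4 6:6 12:12  a_12=28
d|13:{13,1}  Σf=13+1=14
[q^14] f(1)=1,f(2)=2,f(7)=7,f(14)=14 ⇒ 24
[q^15] f(15)=15,f(5)=5,f(3)=3,f(1)=1 ⇒ 24

8, 15, 13, 18, 12, 28, 14, 24, 24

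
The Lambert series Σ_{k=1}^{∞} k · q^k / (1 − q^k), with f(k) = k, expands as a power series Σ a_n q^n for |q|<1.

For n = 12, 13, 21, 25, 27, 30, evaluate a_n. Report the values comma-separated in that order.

28, 14, 32, 31, 40, 72

n=12: 12·1 6·2 4·3 3·4 2·6 1·12  f→[12+6+4+3+2+1]=28
[q^13] f(1)=1,f(13)=13 ⇒ 14
q^21  k|21↦f(k): 1:1 3:3 7:7 21:21  a_21=32
n=25: 1·25 5·5 25·1  f→[1+5+25]=31
q^27  k|27↦f(k): 1:1 3:3 9:9 27:27  a_27=40
d|30:{1,2,3,5,6,10,15,30}  Σf=1+2+3+5+6+10+15+30=72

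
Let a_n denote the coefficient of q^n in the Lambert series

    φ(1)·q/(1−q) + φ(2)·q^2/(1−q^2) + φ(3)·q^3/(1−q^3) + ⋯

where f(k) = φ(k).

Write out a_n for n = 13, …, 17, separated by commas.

n=13: 1·13 13·1  φ→[1+12]=13
[q^14] φ(1)=1,φ(2)=1,φ(7)=6,φ(14)=6 ⇒ 14
n=15: 1·15 3·5 5·3 15·1  φ→[1+2+4+8]=15
d|16:{1,2,4,8,16}  Σφ=1+1+2+4+8=16
n=17: 1·17 17·1  φ→[1+16]=17

13, 14, 15, 16, 17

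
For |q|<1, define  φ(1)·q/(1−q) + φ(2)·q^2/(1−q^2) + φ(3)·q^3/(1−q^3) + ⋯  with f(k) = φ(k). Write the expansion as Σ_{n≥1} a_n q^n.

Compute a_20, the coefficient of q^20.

q^20  k|20↦φ(k): 20:8 10:4 5:4 4:2 2:1 1:1  a_20=20

a_20 = 20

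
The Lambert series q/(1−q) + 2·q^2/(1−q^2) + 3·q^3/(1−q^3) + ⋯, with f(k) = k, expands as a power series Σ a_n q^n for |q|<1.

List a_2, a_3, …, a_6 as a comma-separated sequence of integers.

3, 4, 7, 6, 12

n=2: 1·2 2·1  f→[1+2]=3
q^3  k|3↦f(k): 3:3 1:1  a_3=4
q^4  k|4↦f(k): 4:4 2:2 1:1  a_4=7
[q^5] f(1)=1,f(5)=5 ⇒ 6
d|6:{1,2,3,6}  Σf=1+2+3+6=12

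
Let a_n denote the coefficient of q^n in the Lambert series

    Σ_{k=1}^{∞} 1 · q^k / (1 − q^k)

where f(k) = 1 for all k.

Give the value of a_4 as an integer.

n=4: 1·4 2·2 4·1  f→[1+1+1]=3

a_4 = 3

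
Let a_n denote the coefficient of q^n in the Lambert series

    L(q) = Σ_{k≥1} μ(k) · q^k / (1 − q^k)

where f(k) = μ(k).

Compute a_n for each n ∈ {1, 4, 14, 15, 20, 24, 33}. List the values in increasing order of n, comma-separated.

1, 0, 0, 0, 0, 0, 0

d|1:{1}  Σμ=1=1
d|4:{1,2,4}  Σμ=1+(-1)+0=0
n=14: 1·14 2·7 7·2 14·1  μ→[1+(-1)+(-1)+1]=0
q^15  k|15↦μ(k): 1:1 3:-1 5:-1 15:1  a_15=0
[q^20] μ(20)=0,μ(10)=1,μ(5)=-1,μ(4)=0,μ(2)=-1,μ(1)=1 ⇒ 0
d|24:{24,12,8,6,4,3,2,1}  Σμ=0+0+0+1+0+(-1)+(-1)+1=0
n=33: 1·33 3·11 11·3 33·1  μ→[1+(-1)+(-1)+1]=0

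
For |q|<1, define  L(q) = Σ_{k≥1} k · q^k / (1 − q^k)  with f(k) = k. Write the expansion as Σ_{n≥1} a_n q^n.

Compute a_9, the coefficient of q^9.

[q^9] f(9)=9,f(3)=3,f(1)=1 ⇒ 13

a_9 = 13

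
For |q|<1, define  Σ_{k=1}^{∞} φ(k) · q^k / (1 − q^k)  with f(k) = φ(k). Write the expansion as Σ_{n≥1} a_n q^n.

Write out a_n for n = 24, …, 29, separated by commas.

q^24  k|24↦φ(k): 1:1 2:1 3:2 4:2 6:2 8:4 12:4 24:8  a_24=24
q^25  k|25↦φ(k): 25:20 5:4 1:1  a_25=25
[q^26] φ(1)=1,φ(2)=1,φ(13)=12,φ(26)=12 ⇒ 26
q^27  k|27↦φ(k): 27:18 9:6 3:2 1:1  a_27=27
n=28: 28·1 14·2 7·4 4·7 2·14 1·28  φ→[12+6+6+2+1+1]=28
n=29: 1·29 29·1  φ→[1+28]=29

24, 25, 26, 27, 28, 29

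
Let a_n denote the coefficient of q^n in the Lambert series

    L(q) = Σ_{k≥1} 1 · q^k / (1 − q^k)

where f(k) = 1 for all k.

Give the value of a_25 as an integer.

a_25 = 3

d|25:{1,5,25}  Σf=1+1+1=3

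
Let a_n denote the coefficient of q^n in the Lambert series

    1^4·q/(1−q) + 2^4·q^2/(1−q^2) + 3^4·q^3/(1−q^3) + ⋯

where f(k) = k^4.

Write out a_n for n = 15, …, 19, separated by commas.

51332, 69905, 83522, 112931, 130322

n=15: 1·15 3·5 5·3 15·1  f→[1+81+625+50625]=51332
q^16  k|16↦f(k): 1:1 2:16 4:256 8:4096 16:65536  a_16=69905
n=17: 1·17 17·1  f→[1+83521]=83522
[q^18] f(1)=1,f(2)=16,f(3)=81,f(6)=1296,f(9)=6561,f(18)=104976 ⇒ 112931
[q^19] f(1)=1,f(19)=130321 ⇒ 130322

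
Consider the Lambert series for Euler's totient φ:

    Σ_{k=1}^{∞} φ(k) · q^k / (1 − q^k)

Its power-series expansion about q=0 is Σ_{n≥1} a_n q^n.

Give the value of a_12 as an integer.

d|12:{12,6,4,3,2,1}  Σφ=4+2+2+2+1+1=12

a_12 = 12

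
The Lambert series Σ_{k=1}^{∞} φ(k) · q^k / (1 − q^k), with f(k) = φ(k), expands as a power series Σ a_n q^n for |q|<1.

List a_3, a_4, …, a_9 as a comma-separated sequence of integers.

n=3: 3·1 1·3  φ→[2+1]=3
q^4  k|4↦φ(k): 1:1 2:1 4:2  a_4=4
n=5: 5·1 1·5  φ→[4+1]=5
[q^6] φ(1)=1,φ(2)=1,φ(3)=2,φ(6)=2 ⇒ 6
n=7: 7·1 1·7  φ→[6+1]=7
q^8  k|8↦φ(k): 8:4 4:2 2:1 1:1  a_8=8
q^9  k|9↦φ(k): 9:6 3:2 1:1  a_9=9

3, 4, 5, 6, 7, 8, 9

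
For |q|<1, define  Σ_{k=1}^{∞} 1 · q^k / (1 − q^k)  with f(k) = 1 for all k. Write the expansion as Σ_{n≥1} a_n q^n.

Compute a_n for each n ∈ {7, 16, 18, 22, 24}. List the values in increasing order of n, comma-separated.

2, 5, 6, 4, 8

[q^7] f(1)=1,f(7)=1 ⇒ 2
n=16: 16·1 8·2 4·4 2·8 1·16  f→[1+1+1+1+1]=5
q^18  k|18↦f(k): 1:1 2:1 3:1 6:1 9:1 18:1  a_18=6
q^22  k|22↦f(k): 22:1 11:1 2:1 1:1  a_22=4
q^24  k|24↦f(k): 1:1 2:1 3:1 4:1 6:1 8:1 12:1 24:1  a_24=8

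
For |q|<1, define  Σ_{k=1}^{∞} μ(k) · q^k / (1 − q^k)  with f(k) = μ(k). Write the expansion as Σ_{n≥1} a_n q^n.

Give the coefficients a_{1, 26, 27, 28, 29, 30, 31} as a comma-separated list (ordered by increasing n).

n=1: 1·1  μ→[1]=1
n=26: 26·1 13·2 2·13 1·26  μ→[1+(-1)+(-1)+1]=0
[q^27] μ(1)=1,μ(3)=-1,μ(9)=0,μ(27)=0 ⇒ 0
q^28  k|28↦μ(k): 1:1 2:-1 4:0 7:-1 14:1 28:0  a_28=0
q^29  k|29↦μ(k): 1:1 29:-1  a_29=0
d|30:{1,2,3,5,6,10,15,30}  Σμ=1+(-1)+(-1)+(-1)+1+1+1+(-1)=0
[q^31] μ(1)=1,μ(31)=-1 ⇒ 0

1, 0, 0, 0, 0, 0, 0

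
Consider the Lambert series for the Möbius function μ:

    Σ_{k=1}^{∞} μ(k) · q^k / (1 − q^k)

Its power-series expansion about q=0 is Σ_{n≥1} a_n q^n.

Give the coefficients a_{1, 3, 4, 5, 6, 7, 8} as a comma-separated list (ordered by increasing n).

1, 0, 0, 0, 0, 0, 0

q^1  k|1↦μ(k): 1:1  a_1=1
[q^3] μ(1)=1,μ(3)=-1 ⇒ 0
q^4  k|4↦μ(k): 1:1 2:-1 4:0  a_4=0
d|5:{5,1}  Σμ=(-1)+1=0
[q^6] μ(1)=1,μ(2)=-1,μ(3)=-1,μ(6)=1 ⇒ 0
[q^7] μ(1)=1,μ(7)=-1 ⇒ 0
[q^8] μ(8)=0,μ(4)=0,μ(2)=-1,μ(1)=1 ⇒ 0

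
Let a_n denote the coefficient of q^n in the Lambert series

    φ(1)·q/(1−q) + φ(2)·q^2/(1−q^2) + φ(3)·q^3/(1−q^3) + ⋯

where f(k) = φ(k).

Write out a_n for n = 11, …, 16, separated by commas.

q^11  k|11↦φ(k): 1:1 11:10  a_11=11
q^12  k|12↦φ(k): 1:1 2:1 3:2 4:2 6:2 12:4  a_12=12
q^13  k|13↦φ(k): 1:1 13:12  a_13=13
[q^14] φ(14)=6,φ(7)=6,φ(2)=1,φ(1)=1 ⇒ 14
[q^15] φ(15)=8,φ(5)=4,φ(3)=2,φ(1)=1 ⇒ 15
d|16:{1,2,4,8,16}  Σφ=1+1+2+4+8=16

11, 12, 13, 14, 15, 16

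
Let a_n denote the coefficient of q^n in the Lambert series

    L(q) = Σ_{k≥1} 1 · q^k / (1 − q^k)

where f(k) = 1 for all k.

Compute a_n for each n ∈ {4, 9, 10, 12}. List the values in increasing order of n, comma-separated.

3, 3, 4, 6

n=4: 4·1 2·2 1·4  f→[1+1+1]=3
d|9:{9,3,1}  Σf=1+1+1=3
q^10  k|10↦f(k): 10:1 5:1 2:1 1:1  a_10=4
d|12:{12,6,4,3,2,1}  Σf=1+1+1+1+1+1=6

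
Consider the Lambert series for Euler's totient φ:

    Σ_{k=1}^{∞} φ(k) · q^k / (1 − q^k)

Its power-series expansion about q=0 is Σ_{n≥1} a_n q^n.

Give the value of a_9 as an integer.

n=9: 1·9 3·3 9·1  φ→[1+2+6]=9

a_9 = 9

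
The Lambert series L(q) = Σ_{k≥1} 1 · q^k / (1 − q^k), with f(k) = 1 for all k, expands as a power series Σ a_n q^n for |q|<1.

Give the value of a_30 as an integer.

a_30 = 8

n=30: 1·30 2·15 3·10 5·6 6·5 10·3 15·2 30·1  f→[1+1+1+1+1+1+1+1]=8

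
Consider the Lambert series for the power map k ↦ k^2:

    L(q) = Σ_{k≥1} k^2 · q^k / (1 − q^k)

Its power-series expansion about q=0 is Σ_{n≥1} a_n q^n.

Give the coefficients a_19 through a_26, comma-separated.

q^19  k|19↦f(k): 1:1 19:361  a_19=362
q^20  k|20↦f(k): 20:400 10:100 5:25 4:16 2:4 1:1  a_20=546
n=21: 21·1 7·3 3·7 1·21  f→[441+49+9+1]=500
q^22  k|22↦f(k): 1:1 2:4 11:121 22:484  a_22=610
q^23  k|23↦f(k): 1:1 23:529  a_23=530
q^24  k|24↦f(k): 24:576 12:144 8:64 6:36 4:16 3:9 2:4 1:1  a_24=850
q^25  k|25↦f(k): 1:1 5:25 25:625  a_25=651
n=26: 1·26 2·13 13·2 26·1  f→[1+4+169+676]=850

362, 546, 500, 610, 530, 850, 651, 850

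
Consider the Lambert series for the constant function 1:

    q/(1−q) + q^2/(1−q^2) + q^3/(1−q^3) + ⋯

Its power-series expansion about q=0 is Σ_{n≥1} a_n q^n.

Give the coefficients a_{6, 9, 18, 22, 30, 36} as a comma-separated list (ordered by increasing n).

4, 3, 6, 4, 8, 9

n=6: 6·1 3·2 2·3 1·6  f→[1+1+1+1]=4
n=9: 1·9 3·3 9·1  f→[1+1+1]=3
n=18: 18·1 9·2 6·3 3·6 2·9 1·18  f→[1+1+1+1+1+1]=6
d|22:{1,2,11,22}  Σf=1+1+1+1=4
d|30:{30,15,10,6,5,3,2,1}  Σf=1+1+1+1+1+1+1+1=8
[q^36] f(36)=1,f(18)=1,f(12)=1,f(9)=1,f(6)=1,f(4)=1,f(3)=1,f(2)=1,f(1)=1 ⇒ 9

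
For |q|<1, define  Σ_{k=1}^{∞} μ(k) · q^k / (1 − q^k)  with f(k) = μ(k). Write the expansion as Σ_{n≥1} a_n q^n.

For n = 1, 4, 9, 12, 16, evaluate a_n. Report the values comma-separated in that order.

1, 0, 0, 0, 0

n=1: 1·1  μ→[1]=1
[q^4] μ(1)=1,μ(2)=-1,μ(4)=0 ⇒ 0
q^9  k|9↦μ(k): 9:0 3:-1 1:1  a_9=0
q^12  k|12↦μ(k): 12:0 6:1 4:0 3:-1 2:-1 1:1  a_12=0
[q^16] μ(16)=0,μ(8)=0,μ(4)=0,μ(2)=-1,μ(1)=1 ⇒ 0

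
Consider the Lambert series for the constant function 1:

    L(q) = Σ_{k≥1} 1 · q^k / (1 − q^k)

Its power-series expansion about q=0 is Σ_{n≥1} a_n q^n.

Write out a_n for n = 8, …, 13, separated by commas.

4, 3, 4, 2, 6, 2

d|8:{1,2,4,8}  Σf=1+1+1+1=4
n=9: 1·9 3·3 9·1  f→[1+1+1]=3
n=10: 10·1 5·2 2·5 1·10  f→[1+1+1+1]=4
n=11: 1·11 11·1  f→[1+1]=2
d|12:{1,2,3,4,6,12}  Σf=1+1+1+1+1+1=6
n=13: 13·1 1·13  f→[1+1]=2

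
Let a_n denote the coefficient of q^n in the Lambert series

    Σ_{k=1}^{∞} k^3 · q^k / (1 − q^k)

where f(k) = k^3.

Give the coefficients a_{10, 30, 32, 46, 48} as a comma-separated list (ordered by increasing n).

d|10:{1,2,5,10}  Σf=1+8+125+1000=1134
d|30:{1,2,3,5,6,10,15,30}  Σf=1+8+27+125+216+1000+3375+27000=31752
n=32: 1·32 2·16 4·8 8·4 16·2 32·1  f→[1+8+64+512+4096+32768]=37449
d|46:{1,2,23,46}  Σf=1+8+12167+97336=109512
n=48: 1·48 2·24 3·16 4·12 6·8 8·6 12·4 16·3 24·2 48·1  f→[1+8+27+64+216+512+1728+4096+13824+110592]=131068

1134, 31752, 37449, 109512, 131068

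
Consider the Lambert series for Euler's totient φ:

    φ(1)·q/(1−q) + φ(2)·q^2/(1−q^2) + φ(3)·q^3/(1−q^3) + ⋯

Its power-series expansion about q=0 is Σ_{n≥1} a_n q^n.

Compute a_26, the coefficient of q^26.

n=26: 26·1 13·2 2·13 1·26  φ→[12+12+1+1]=26

a_26 = 26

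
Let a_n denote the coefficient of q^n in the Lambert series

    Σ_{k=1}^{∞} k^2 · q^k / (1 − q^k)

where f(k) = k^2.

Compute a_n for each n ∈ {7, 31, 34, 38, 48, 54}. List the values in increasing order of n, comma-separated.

q^7  k|7↦f(k): 1:1 7:49  a_7=50
d|31:{31,1}  Σf=961+1=962
n=34: 1·34 2·17 17·2 34·1  f→[1+4+289+1156]=1450
d|38:{1,2,19,38}  Σf=1+4+361+1444=1810
[q^48] f(1)=1,f(2)=4,f(3)=9,f(4)=16,f(6)=36,f(8)=64,f(12)=144,f(16)=256,f(24)=576,f(48)=2304 ⇒ 3410
[q^54] f(1)=1,f(2)=4,f(3)=9,f(6)=36,f(9)=81,f(18)=324,f(27)=729,f(54)=2916 ⇒ 4100

50, 962, 1450, 1810, 3410, 4100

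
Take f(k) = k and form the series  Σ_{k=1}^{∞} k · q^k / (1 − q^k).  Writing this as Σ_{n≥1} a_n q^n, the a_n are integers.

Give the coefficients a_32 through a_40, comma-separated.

63, 48, 54, 48, 91, 38, 60, 56, 90

n=32: 1·32 2·16 4·8 8·4 16·2 32·1  f→[1+2+4+8+16+32]=63
n=33: 33·1 11·3 3·11 1·33  f→[33+11+3+1]=48
d|34:{1,2,17,34}  Σf=1+2+17+34=54
[q^35] f(35)=35,f(7)=7,f(5)=5,f(1)=1 ⇒ 48
[q^36] f(1)=1,f(2)=2,f(3)=3,f(4)=4,f(6)=6,f(9)=9,f(12)=12,f(18)=18,f(36)=36 ⇒ 91
d|37:{37,1}  Σf=37+1=38
d|38:{1,2,19,38}  Σf=1+2+19+38=60
q^39  k|39↦f(k): 39:39 13:13 3:3 1:1  a_39=56
q^40  k|40↦f(k): 40:40 20:20 10:10 8:8 5:5 4:4 2:2 1:1  a_40=90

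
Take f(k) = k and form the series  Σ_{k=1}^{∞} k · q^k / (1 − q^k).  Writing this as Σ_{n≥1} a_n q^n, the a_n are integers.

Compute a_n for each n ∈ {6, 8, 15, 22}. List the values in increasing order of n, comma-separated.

12, 15, 24, 36

d|6:{1,2,3,6}  Σf=1+2+3+6=12
[q^8] f(8)=8,f(4)=4,f(2)=2,f(1)=1 ⇒ 15
d|15:{15,5,3,1}  Σf=15+5+3+1=24
d|22:{22,11,2,1}  Σf=22+11+2+1=36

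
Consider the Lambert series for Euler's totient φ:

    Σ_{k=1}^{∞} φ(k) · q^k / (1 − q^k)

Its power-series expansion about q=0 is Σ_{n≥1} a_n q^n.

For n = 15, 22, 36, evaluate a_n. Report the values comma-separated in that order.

[q^15] φ(15)=8,φ(5)=4,φ(3)=2,φ(1)=1 ⇒ 15
d|22:{22,11,2,1}  Σφ=10+10+1+1=22
n=36: 1·36 2·18 3·12 4·9 6·6 9·4 12·3 18·2 36·1  φ→[1+1+2+2+2+6+4+6+12]=36

15, 22, 36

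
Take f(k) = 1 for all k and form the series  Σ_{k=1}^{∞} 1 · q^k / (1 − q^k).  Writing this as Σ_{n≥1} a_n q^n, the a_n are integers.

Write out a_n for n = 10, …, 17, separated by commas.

4, 2, 6, 2, 4, 4, 5, 2

n=10: 1·10 2·5 5·2 10·1  f→[1+1+1+1]=4
[q^11] f(1)=1,f(11)=1 ⇒ 2
d|12:{12,6,4,3,2,1}  Σf=1+1+1+1+1+1=6
[q^13] f(1)=1,f(13)=1 ⇒ 2
d|14:{1,2,7,14}  Σf=1+1+1+1=4
n=15: 15·1 5·3 3·5 1·15  f→[1+1+1+1]=4
n=16: 1·16 2·8 4·4 8·2 16·1  f→[1+1+1+1+1]=5
[q^17] f(17)=1,f(1)=1 ⇒ 2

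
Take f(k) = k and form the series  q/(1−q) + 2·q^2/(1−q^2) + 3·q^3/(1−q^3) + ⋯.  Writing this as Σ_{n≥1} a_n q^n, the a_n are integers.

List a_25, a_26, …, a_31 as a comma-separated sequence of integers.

d|25:{25,5,1}  Σf=25+5+1=31
d|26:{26,13,2,1}  Σf=26+13+2+1=42
n=27: 27·1 9·3 3·9 1·27  f→[27+9+3+1]=40
d|28:{1,2,4,7,14,28}  Σf=1+2+4+7+14+28=56
[q^29] f(1)=1,f(29)=29 ⇒ 30
n=30: 1·30 2·15 3·10 5·6 6·5 10·3 15·2 30·1  f→[1+2+3+5+6+10+15+30]=72
[q^31] f(1)=1,f(31)=31 ⇒ 32

31, 42, 40, 56, 30, 72, 32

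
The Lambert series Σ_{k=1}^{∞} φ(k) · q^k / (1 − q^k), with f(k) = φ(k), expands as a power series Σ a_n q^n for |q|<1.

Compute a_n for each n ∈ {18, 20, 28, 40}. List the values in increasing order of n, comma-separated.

n=18: 1·18 2·9 3·6 6·3 9·2 18·1  φ→[1+1+2+2+6+6]=18
n=20: 20·1 10·2 5·4 4·5 2·10 1·20  φ→[8+4+4+2+1+1]=20
d|28:{1,2,4,7,14,28}  Σφ=1+1+2+6+6+12=28
n=40: 40·1 20·2 10·4 8·5 5·8 4·10 2·20 1·40  φ→[16+8+4+4+4+2+1+1]=40

18, 20, 28, 40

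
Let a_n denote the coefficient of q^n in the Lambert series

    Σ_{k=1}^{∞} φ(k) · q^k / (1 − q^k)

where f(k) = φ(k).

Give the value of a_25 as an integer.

n=25: 1·25 5·5 25·1  φ→[1+4+20]=25

a_25 = 25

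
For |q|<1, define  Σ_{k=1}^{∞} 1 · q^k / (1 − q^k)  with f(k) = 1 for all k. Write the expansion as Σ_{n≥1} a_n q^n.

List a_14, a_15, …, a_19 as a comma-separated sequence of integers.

q^14  k|14↦f(k): 14:1 7:1 2:1 1:1  a_14=4
q^15  k|15↦f(k): 1:1 3:1 5:1 15:1  a_15=4
d|16:{16,8,4,2,1}  Σf=1+1+1+1+1=5
q^17  k|17↦f(k): 17:1 1:1  a_17=2
d|18:{18,9,6,3,2,1}  Σf=1+1+1+1+1+1=6
d|19:{19,1}  Σf=1+1=2

4, 4, 5, 2, 6, 2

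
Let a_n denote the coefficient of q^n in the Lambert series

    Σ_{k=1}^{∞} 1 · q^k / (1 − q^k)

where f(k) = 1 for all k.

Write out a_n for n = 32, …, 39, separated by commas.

6, 4, 4, 4, 9, 2, 4, 4

n=32: 1·32 2·16 4·8 8·4 16·2 32·1  f→[1+1+1+1+1+1]=6
[q^33] f(1)=1,f(3)=1,f(11)=1,f(33)=1 ⇒ 4
[q^34] f(1)=1,f(2)=1,f(17)=1,f(34)=1 ⇒ 4
q^35  k|35↦f(k): 1:1 5:1 7:1 35:1  a_35=4
q^36  k|36↦f(k): 1:1 2:1 3:1 4:1 6:1 9:1 12:1 18:1 36:1  a_36=9
n=37: 1·37 37·1  f→[1+1]=2
n=38: 38·1 19·2 2·19 1·38  f→[1+1+1+1]=4
n=39: 1·39 3·13 13·3 39·1  f→[1+1+1+1]=4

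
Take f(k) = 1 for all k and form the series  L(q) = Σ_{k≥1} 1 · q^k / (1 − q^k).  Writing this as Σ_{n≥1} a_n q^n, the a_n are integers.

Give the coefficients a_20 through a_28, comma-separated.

6, 4, 4, 2, 8, 3, 4, 4, 6

n=20: 20·1 10·2 5·4 4·5 2·10 1·20  f→[1+1+1+1+1+1]=6
n=21: 1·21 3·7 7·3 21·1  f→[1+1+1+1]=4
q^22  k|22↦f(k): 22:1 11:1 2:1 1:1  a_22=4
[q^23] f(1)=1,f(23)=1 ⇒ 2
q^24  k|24↦f(k): 24:1 12:1 8:1 6:1 4:1 3:1 2:1 1:1  a_24=8
n=25: 25·1 5·5 1·25  f→[1+1+1]=3
q^26  k|26↦f(k): 1:1 2:1 13:1 26:1  a_26=4
n=27: 1·27 3·9 9·3 27·1  f→[1+1+1+1]=4
q^28  k|28↦f(k): 28:1 14:1 7:1 4:1 2:1 1:1  a_28=6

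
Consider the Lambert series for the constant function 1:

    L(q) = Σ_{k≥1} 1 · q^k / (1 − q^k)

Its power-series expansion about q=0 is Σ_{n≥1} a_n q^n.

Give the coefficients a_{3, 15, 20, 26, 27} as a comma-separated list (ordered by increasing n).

n=3: 1·3 3·1  f→[1+1]=2
n=15: 15·1 5·3 3·5 1·15  f→[1+1+1+1]=4
d|20:{1,2,4,5,10,20}  Σf=1+1+1+1+1+1=6
n=26: 26·1 13·2 2·13 1·26  f→[1+1+1+1]=4
[q^27] f(1)=1,f(3)=1,f(9)=1,f(27)=1 ⇒ 4

2, 4, 6, 4, 4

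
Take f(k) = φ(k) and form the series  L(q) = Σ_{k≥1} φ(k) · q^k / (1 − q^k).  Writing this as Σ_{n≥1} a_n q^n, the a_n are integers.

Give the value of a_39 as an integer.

[q^39] φ(39)=24,φ(13)=12,φ(3)=2,φ(1)=1 ⇒ 39

a_39 = 39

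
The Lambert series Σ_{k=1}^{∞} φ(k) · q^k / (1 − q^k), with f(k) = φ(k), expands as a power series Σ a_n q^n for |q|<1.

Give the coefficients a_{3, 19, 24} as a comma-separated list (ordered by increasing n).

q^3  k|3↦φ(k): 3:2 1:1  a_3=3
n=19: 1·19 19·1  φ→[1+18]=19
[q^24] φ(24)=8,φ(12)=4,φ(8)=4,φ(6)=2,φ(4)=2,φ(3)=2,φ(2)=1,φ(1)=1 ⇒ 24

3, 19, 24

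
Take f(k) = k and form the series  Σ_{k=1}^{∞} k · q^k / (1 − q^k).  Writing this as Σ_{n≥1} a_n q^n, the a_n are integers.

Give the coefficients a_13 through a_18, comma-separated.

14, 24, 24, 31, 18, 39

[q^13] f(13)=13,f(1)=1 ⇒ 14
[q^14] f(1)=1,f(2)=2,f(7)=7,f(14)=14 ⇒ 24
[q^15] f(15)=15,f(5)=5,f(3)=3,f(1)=1 ⇒ 24
d|16:{1,2,4,8,16}  Σf=1+2+4+8+16=31
q^17  k|17↦f(k): 17:17 1:1  a_17=18
d|18:{18,9,6,3,2,1}  Σf=18+9+6+3+2+1=39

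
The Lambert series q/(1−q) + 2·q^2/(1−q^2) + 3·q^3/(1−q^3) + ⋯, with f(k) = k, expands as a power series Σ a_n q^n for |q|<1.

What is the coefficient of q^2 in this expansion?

a_2 = 3

q^2  k|2↦f(k): 1:1 2:2  a_2=3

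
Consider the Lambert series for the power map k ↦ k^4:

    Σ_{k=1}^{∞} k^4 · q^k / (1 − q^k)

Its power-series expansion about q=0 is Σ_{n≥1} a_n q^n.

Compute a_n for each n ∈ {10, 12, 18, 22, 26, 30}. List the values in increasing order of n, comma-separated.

10642, 22386, 112931, 248914, 485554, 872644

[q^10] f(10)=10000,f(5)=625,f(2)=16,f(1)=1 ⇒ 10642
n=12: 1·12 2·6 3·4 4·3 6·2 12·1  f→[1+16+81+256+1296+20736]=22386
d|18:{1,2,3,6,9,18}  Σf=1+16+81+1296+6561+104976=112931
[q^22] f(1)=1,f(2)=16,f(11)=14641,f(22)=234256 ⇒ 248914
q^26  k|26↦f(k): 26:456976 13:28561 2:16 1:1  a_26=485554
q^30  k|30↦f(k): 30:810000 15:50625 10:10000 6:1296 5:625 3:81 2:16 1:1  a_30=872644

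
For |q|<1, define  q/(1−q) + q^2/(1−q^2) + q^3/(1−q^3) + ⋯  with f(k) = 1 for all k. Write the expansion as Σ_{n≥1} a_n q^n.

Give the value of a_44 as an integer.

a_44 = 6

[q^44] f(44)=1,f(22)=1,f(11)=1,f(4)=1,f(2)=1,f(1)=1 ⇒ 6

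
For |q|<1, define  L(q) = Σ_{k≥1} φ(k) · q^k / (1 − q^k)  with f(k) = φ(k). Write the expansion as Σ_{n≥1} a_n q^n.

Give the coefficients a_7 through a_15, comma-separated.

d|7:{7,1}  Σφ=6+1=7
[q^8] φ(8)=4,φ(4)=2,φ(2)=1,φ(1)=1 ⇒ 8
[q^9] φ(9)=6,φ(3)=2,φ(1)=1 ⇒ 9
n=10: 10·1 5·2 2·5 1·10  φ→[4+4+1+1]=10
q^11  k|11↦φ(k): 11:10 1:1  a_11=11
n=12: 1·12 2·6 3·4 4·3 6·2 12·1  φ→[1+1+2+2+2+4]=12
n=13: 1·13 13·1  φ→[1+12]=13
d|14:{14,7,2,1}  Σφ=6+6+1+1=14
q^15  k|15↦φ(k): 15:8 5:4 3:2 1:1  a_15=15

7, 8, 9, 10, 11, 12, 13, 14, 15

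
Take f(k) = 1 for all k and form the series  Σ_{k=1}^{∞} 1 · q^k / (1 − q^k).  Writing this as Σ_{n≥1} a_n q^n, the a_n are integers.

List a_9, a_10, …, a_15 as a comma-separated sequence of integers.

3, 4, 2, 6, 2, 4, 4

n=9: 1·9 3·3 9·1  f→[1+1+1]=3
d|10:{10,5,2,1}  Σf=1+1+1+1=4
q^11  k|11↦f(k): 11:1 1:1  a_11=2
[q^12] f(1)=1,f(2)=1,f(3)=1,f(4)=1,f(6)=1,f(12)=1 ⇒ 6
d|13:{1,13}  Σf=1+1=2
q^14  k|14↦f(k): 14:1 7:1 2:1 1:1  a_14=4
n=15: 1·15 3·5 5·3 15·1  f→[1+1+1+1]=4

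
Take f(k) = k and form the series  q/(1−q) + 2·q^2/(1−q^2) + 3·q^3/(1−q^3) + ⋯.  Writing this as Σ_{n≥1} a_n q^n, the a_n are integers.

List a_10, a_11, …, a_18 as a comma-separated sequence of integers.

d|10:{1,2,5,10}  Σf=1+2+5+10=18
n=11: 1·11 11·1  f→[1+11]=12
[q^12] f(1)=1,f(2)=2,f(3)=3,f(4)=4,f(6)=6,f(12)=12 ⇒ 28
d|13:{13,1}  Σf=13+1=14
n=14: 1·14 2·7 7·2 14·1  f→[1+2+7+14]=24
d|15:{15,5,3,1}  Σf=15+5+3+1=24
[q^16] f(1)=1,f(2)=2,f(4)=4,f(8)=8,f(16)=16 ⇒ 31
d|17:{1,17}  Σf=1+17=18
d|18:{18,9,6,3,2,1}  Σf=18+9+6+3+2+1=39

18, 12, 28, 14, 24, 24, 31, 18, 39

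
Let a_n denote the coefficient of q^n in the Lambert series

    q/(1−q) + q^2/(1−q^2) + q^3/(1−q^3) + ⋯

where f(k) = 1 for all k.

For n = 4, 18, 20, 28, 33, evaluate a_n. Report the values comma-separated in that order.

d|4:{4,2,1}  Σf=1+1+1=3
d|18:{1,2,3,6,9,18}  Σf=1+1+1+1+1+1=6
[q^20] f(1)=1,f(2)=1,f(4)=1,f(5)=1,f(10)=1,f(20)=1 ⇒ 6
n=28: 1·28 2·14 4·7 7·4 14·2 28·1  f→[1+1+1+1+1+1]=6
d|33:{1,3,11,33}  Σf=1+1+1+1=4

3, 6, 6, 6, 4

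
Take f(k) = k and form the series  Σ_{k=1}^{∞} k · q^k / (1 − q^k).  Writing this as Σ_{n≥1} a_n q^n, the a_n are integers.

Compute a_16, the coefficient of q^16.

q^16  k|16↦f(k): 16:16 8:8 4:4 2:2 1:1  a_16=31

a_16 = 31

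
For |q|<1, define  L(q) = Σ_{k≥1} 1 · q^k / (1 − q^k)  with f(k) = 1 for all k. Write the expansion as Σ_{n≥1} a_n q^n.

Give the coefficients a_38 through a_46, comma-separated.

4, 4, 8, 2, 8, 2, 6, 6, 4

n=38: 1·38 2·19 19·2 38·1  f→[1+1+1+1]=4
d|39:{39,13,3,1}  Σf=1+1+1+1=4
q^40  k|40↦f(k): 1:1 2:1 4:1 5:1 8:1 10:1 20:1 40:1  a_40=8
d|41:{41,1}  Σf=1+1=2
[q^42] f(42)=1,f(21)=1,f(14)=1,f(7)=1,f(6)=1,f(3)=1,f(2)=1,f(1)=1 ⇒ 8
d|43:{1,43}  Σf=1+1=2
n=44: 44·1 22·2 11·4 4·11 2·22 1·44  f→[1+1+1+1+1+1]=6
n=45: 45·1 15·3 9·5 5·9 3·15 1·45  f→[1+1+1+1+1+1]=6
n=46: 1·46 2·23 23·2 46·1  f→[1+1+1+1]=4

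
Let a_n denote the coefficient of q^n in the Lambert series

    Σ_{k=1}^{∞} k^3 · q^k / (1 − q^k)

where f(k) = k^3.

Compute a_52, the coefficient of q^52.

d|52:{1,2,4,13,26,52}  Σf=1+8+64+2197+17576+140608=160454

a_52 = 160454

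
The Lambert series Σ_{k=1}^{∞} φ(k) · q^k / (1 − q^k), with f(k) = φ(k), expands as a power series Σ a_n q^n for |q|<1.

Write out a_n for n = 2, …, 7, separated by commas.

[q^2] φ(1)=1,φ(2)=1 ⇒ 2
n=3: 1·3 3·1  φ→[1+2]=3
d|4:{1,2,4}  Σφ=1+1+2=4
q^5  k|5↦φ(k): 1:1 5:4  a_5=5
n=6: 6·1 3·2 2·3 1·6  φ→[2+2+1+1]=6
q^7  k|7↦φ(k): 1:1 7:6  a_7=7

2, 3, 4, 5, 6, 7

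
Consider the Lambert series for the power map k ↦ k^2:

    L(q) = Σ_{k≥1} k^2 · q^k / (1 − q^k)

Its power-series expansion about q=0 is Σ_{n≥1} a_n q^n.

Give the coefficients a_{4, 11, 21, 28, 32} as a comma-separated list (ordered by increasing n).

[q^4] f(1)=1,f(2)=4,f(4)=16 ⇒ 21
[q^11] f(11)=121,f(1)=1 ⇒ 122
q^21  k|21↦f(k): 21:441 7:49 3:9 1:1  a_21=500
[q^28] f(28)=784,f(14)=196,f(7)=49,f(4)=16,f(2)=4,f(1)=1 ⇒ 1050
d|32:{32,16,8,4,2,1}  Σf=1024+256+64+16+4+1=1365

21, 122, 500, 1050, 1365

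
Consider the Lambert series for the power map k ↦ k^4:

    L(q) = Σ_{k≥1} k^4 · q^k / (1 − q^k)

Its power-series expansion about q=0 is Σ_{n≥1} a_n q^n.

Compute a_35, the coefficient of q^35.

n=35: 1·35 5·7 7·5 35·1  f→[1+625+2401+1500625]=1503652

a_35 = 1503652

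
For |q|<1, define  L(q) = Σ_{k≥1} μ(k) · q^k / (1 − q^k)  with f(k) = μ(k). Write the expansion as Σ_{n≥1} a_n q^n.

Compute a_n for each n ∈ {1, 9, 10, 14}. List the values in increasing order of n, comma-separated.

q^1  k|1↦μ(k): 1:1  a_1=1
n=9: 9·1 3·3 1·9  μ→[0+(-1)+1]=0
q^10  k|10↦μ(k): 10:1 5:-1 2:-1 1:1  a_10=0
d|14:{1,2,7,14}  Σμ=1+(-1)+(-1)+1=0

1, 0, 0, 0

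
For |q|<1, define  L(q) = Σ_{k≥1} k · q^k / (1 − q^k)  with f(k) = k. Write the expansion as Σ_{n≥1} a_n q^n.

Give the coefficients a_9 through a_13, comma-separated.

13, 18, 12, 28, 14

q^9  k|9↦f(k): 1:1 3:3 9:9  a_9=13
n=10: 10·1 5·2 2·5 1·10  f→[10+5+2+1]=18
q^11  k|11↦f(k): 1:1 11:11  a_11=12
n=12: 12·1 6·2 4·3 3·4 2·6 1·12  f→[12+6+4+3+2+1]=28
d|13:{13,1}  Σf=13+1=14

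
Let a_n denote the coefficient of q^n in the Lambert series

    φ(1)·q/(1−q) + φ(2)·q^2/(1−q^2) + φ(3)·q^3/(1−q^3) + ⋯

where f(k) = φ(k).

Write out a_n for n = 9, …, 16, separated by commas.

[q^9] φ(9)=6,φ(3)=2,φ(1)=1 ⇒ 9
d|10:{10,5,2,1}  Σφ=4+4+1+1=10
d|11:{1,11}  Σφ=1+10=11
q^12  k|12↦φ(k): 1:1 2:1 3:2 4:2 6:2 12:4  a_12=12
d|13:{1,13}  Σφ=1+12=13
q^14  k|14↦φ(k): 1:1 2:1 7:6 14:6  a_14=14
[q^15] φ(15)=8,φ(5)=4,φ(3)=2,φ(1)=1 ⇒ 15
[q^16] φ(16)=8,φ(8)=4,φ(4)=2,φ(2)=1,φ(1)=1 ⇒ 16

9, 10, 11, 12, 13, 14, 15, 16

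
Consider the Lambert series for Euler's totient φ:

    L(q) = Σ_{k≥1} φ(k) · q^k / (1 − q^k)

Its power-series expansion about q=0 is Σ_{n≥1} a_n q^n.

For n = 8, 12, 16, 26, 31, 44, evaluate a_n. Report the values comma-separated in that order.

[q^8] φ(1)=1,φ(2)=1,φ(4)=2,φ(8)=4 ⇒ 8
q^12  k|12↦φ(k): 12:4 6:2 4:2 3:2 2:1 1:1  a_12=12
q^16  k|16↦φ(k): 16:8 8:4 4:2 2:1 1:1  a_16=16
q^26  k|26↦φ(k): 26:12 13:12 2:1 1:1  a_26=26
n=31: 1·31 31·1  φ→[1+30]=31
q^44  k|44↦φ(k): 44:20 22:10 11:10 4:2 2:1 1:1  a_44=44

8, 12, 16, 26, 31, 44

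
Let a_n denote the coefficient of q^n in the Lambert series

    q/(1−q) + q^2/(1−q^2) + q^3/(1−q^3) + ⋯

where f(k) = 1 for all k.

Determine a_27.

a_27 = 4

[q^27] f(1)=1,f(3)=1,f(9)=1,f(27)=1 ⇒ 4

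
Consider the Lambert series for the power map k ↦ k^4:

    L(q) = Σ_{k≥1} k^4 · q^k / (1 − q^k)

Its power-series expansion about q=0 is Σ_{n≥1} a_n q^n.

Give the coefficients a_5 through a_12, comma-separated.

q^5  k|5↦f(k): 5:625 1:1  a_5=626
n=6: 1·6 2·3 3·2 6·1  f→[1+16+81+1296]=1394
q^7  k|7↦f(k): 1:1 7:2401  a_7=2402
q^8  k|8↦f(k): 8:4096 4:256 2:16 1:1  a_8=4369
d|9:{1,3,9}  Σf=1+81+6561=6643
q^10  k|10↦f(k): 10:10000 5:625 2:16 1:1  a_10=10642
n=11: 1·11 11·1  f→[1+14641]=14642
[q^12] f(12)=20736,f(6)=1296,f(4)=256,f(3)=81,f(2)=16,f(1)=1 ⇒ 22386

626, 1394, 2402, 4369, 6643, 10642, 14642, 22386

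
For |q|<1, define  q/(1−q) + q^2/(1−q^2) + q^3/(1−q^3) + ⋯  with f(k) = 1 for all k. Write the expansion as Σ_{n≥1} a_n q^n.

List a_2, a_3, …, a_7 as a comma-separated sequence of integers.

2, 2, 3, 2, 4, 2

q^2  k|2↦f(k): 1:1 2:1  a_2=2
[q^3] f(3)=1,f(1)=1 ⇒ 2
d|4:{1,2,4}  Σf=1+1+1=3
n=5: 5·1 1·5  f→[1+1]=2
n=6: 1·6 2·3 3·2 6·1  f→[1+1+1+1]=4
d|7:{7,1}  Σf=1+1=2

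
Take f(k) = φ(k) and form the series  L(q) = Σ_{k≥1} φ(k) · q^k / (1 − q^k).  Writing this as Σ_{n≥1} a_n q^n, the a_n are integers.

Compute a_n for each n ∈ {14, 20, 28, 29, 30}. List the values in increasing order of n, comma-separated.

d|14:{1,2,7,14}  Σφ=1+1+6+6=14
n=20: 1·20 2·10 4·5 5·4 10·2 20·1  φ→[1+1+2+4+4+8]=20
q^28  k|28↦φ(k): 1:1 2:1 4:2 7:6 14:6 28:12  a_28=28
[q^29] φ(1)=1,φ(29)=28 ⇒ 29
q^30  k|30↦φ(k): 30:8 15:8 10:4 6:2 5:4 3:2 2:1 1:1  a_30=30

14, 20, 28, 29, 30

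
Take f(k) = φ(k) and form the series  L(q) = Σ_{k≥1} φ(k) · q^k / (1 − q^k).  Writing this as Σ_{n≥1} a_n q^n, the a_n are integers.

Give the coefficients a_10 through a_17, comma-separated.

d|10:{1,2,5,10}  Σφ=1+1+4+4=10
q^11  k|11↦φ(k): 1:1 11:10  a_11=11
n=12: 1·12 2·6 3·4 4·3 6·2 12·1  φ→[1+1+2+2+2+4]=12
[q^13] φ(13)=12,φ(1)=1 ⇒ 13
q^14  k|14↦φ(k): 1:1 2:1 7:6 14:6  a_14=14
[q^15] φ(15)=8,φ(5)=4,φ(3)=2,φ(1)=1 ⇒ 15
d|16:{16,8,4,2,1}  Σφ=8+4+2+1+1=16
d|17:{17,1}  Σφ=16+1=17

10, 11, 12, 13, 14, 15, 16, 17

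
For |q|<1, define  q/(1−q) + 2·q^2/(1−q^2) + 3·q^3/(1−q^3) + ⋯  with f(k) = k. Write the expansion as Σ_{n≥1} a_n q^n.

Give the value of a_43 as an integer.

q^43  k|43↦f(k): 43:43 1:1  a_43=44

a_43 = 44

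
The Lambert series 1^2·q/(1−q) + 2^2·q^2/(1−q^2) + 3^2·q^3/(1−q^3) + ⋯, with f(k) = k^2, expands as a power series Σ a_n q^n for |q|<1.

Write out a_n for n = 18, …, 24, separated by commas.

[q^18] f(18)=324,f(9)=81,f(6)=36,f(3)=9,f(2)=4,f(1)=1 ⇒ 455
[q^19] f(1)=1,f(19)=361 ⇒ 362
q^20  k|20↦f(k): 20:400 10:100 5:25 4:16 2:4 1:1  a_20=546
[q^21] f(1)=1,f(3)=9,f(7)=49,f(21)=441 ⇒ 500
n=22: 1·22 2·11 11·2 22·1  f→[1+4+121+484]=610
d|23:{23,1}  Σf=529+1=530
q^24  k|24↦f(k): 1:1 2:4 3:9 4:16 6:36 8:64 12:144 24:576  a_24=850

455, 362, 546, 500, 610, 530, 850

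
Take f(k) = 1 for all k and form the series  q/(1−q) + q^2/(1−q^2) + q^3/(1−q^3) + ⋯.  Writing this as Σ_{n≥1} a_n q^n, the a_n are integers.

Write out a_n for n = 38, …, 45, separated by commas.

d|38:{1,2,19,38}  Σf=1+1+1+1=4
q^39  k|39↦f(k): 1:1 3:1 13:1 39:1  a_39=4
[q^40] f(1)=1,f(2)=1,f(4)=1,f(5)=1,f(8)=1,f(10)=1,f(20)=1,f(40)=1 ⇒ 8
[q^41] f(1)=1,f(41)=1 ⇒ 2
[q^42] f(1)=1,f(2)=1,f(3)=1,f(6)=1,f(7)=1,f(14)=1,f(21)=1,f(42)=1 ⇒ 8
n=43: 43·1 1·43  f→[1+1]=2
[q^44] f(44)=1,f(22)=1,f(11)=1,f(4)=1,f(2)=1,f(1)=1 ⇒ 6
[q^45] f(1)=1,f(3)=1,f(5)=1,f(9)=1,f(15)=1,f(45)=1 ⇒ 6

4, 4, 8, 2, 8, 2, 6, 6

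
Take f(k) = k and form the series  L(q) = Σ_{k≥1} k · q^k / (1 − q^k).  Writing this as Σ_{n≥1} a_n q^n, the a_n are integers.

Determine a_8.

a_8 = 15

q^8  k|8↦f(k): 8:8 4:4 2:2 1:1  a_8=15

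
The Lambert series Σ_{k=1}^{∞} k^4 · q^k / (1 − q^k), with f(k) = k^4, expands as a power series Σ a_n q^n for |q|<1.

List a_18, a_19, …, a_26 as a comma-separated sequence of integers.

d|18:{18,9,6,3,2,1}  Σf=104976+6561+1296+81+16+1=112931
n=19: 1·19 19·1  f→[1+130321]=130322
n=20: 1·20 2·10 4·5 5·4 10·2 20·1  f→[1+16+256+625+10000+160000]=170898
d|21:{1,3,7,21}  Σf=1+81+2401+194481=196964
n=22: 22·1 11·2 2·11 1·22  f→[234256+14641+16+1]=248914
n=23: 23·1 1·23  f→[279841+1]=279842
q^24  k|24↦f(k): 24:331776 12:20736 8:4096 6:1296 4:256 3:81 2:16 1:1  a_24=358258
q^25  k|25↦f(k): 1:1 5:625 25:390625  a_25=391251
n=26: 1·26 2·13 13·2 26·1  f→[1+16+28561+456976]=485554

112931, 130322, 170898, 196964, 248914, 279842, 358258, 391251, 485554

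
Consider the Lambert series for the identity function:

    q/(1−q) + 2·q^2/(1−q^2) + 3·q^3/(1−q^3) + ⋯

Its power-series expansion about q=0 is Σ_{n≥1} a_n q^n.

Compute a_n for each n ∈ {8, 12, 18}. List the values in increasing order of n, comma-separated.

q^8  k|8↦f(k): 8:8 4:4 2:2 1:1  a_8=15
d|12:{1,2,3,4,6,12}  Σf=1+2+3+4+6+12=28
n=18: 18·1 9·2 6·3 3·6 2·9 1·18  f→[18+9+6+3+2+1]=39

15, 28, 39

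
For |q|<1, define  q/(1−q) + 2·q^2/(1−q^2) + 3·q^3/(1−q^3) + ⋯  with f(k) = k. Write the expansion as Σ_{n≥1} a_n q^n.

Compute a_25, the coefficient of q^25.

n=25: 25·1 5·5 1·25  f→[25+5+1]=31

a_25 = 31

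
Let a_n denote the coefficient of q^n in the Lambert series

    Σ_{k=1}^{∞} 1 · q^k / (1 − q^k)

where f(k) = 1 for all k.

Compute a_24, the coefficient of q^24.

n=24: 24·1 12·2 8·3 6·4 4·6 3·8 2·12 1·24  f→[1+1+1+1+1+1+1+1]=8

a_24 = 8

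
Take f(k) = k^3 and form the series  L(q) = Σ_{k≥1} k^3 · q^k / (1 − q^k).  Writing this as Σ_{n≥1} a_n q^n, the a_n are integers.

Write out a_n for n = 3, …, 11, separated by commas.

n=3: 1·3 3·1  f→[1+27]=28
n=4: 1·4 2·2 4·1  f→[1+8+64]=73
d|5:{5,1}  Σf=125+1=126
[q^6] f(6)=216,f(3)=27,f(2)=8,f(1)=1 ⇒ 252
n=7: 1·7 7·1  f→[1+343]=344
q^8  k|8↦f(k): 1:1 2:8 4:64 8:512  a_8=585
q^9  k|9↦f(k): 1:1 3:27 9:729  a_9=757
d|10:{10,5,2,1}  Σf=1000+125+8+1=1134
n=11: 11·1 1·11  f→[1331+1]=1332

28, 73, 126, 252, 344, 585, 757, 1134, 1332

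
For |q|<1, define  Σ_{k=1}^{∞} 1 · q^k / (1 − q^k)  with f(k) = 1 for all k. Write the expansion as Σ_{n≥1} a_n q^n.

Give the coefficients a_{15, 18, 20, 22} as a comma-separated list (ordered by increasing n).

q^15  k|15↦f(k): 15:1 5:1 3:1 1:1  a_15=4
n=18: 1·18 2·9 3·6 6·3 9·2 18·1  f→[1+1+1+1+1+1]=6
q^20  k|20↦f(k): 1:1 2:1 4:1 5:1 10:1 20:1  a_20=6
d|22:{1,2,11,22}  Σf=1+1+1+1=4

4, 6, 6, 4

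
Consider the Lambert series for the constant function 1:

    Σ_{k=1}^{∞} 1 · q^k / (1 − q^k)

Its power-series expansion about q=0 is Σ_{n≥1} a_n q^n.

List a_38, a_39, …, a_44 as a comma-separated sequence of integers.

n=38: 1·38 2·19 19·2 38·1  f→[1+1+1+1]=4
[q^39] f(39)=1,f(13)=1,f(3)=1,f(1)=1 ⇒ 4
d|40:{1,2,4,5,8,10,20,40}  Σf=1+1+1+1+1+1+1+1=8
n=41: 1·41 41·1  f→[1+1]=2
q^42  k|42↦f(k): 1:1 2:1 3:1 6:1 7:1 14:1 21:1 42:1  a_42=8
[q^43] f(43)=1,f(1)=1 ⇒ 2
n=44: 1·44 2·22 4·11 11·4 22·2 44·1  f→[1+1+1+1+1+1]=6

4, 4, 8, 2, 8, 2, 6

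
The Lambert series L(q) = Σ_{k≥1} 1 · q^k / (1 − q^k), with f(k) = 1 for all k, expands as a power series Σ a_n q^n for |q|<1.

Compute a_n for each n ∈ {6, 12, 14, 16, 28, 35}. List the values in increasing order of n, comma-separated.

4, 6, 4, 5, 6, 4

q^6  k|6↦f(k): 1:1 2:1 3:1 6:1  a_6=4
n=12: 1·12 2·6 3·4 4·3 6·2 12·1  f→[1+1+1+1+1+1]=6
q^14  k|14↦f(k): 14:1 7:1 2:1 1:1  a_14=4
[q^16] f(1)=1,f(2)=1,f(4)=1,f(8)=1,f(16)=1 ⇒ 5
d|28:{28,14,7,4,2,1}  Σf=1+1+1+1+1+1=6
q^35  k|35↦f(k): 35:1 7:1 5:1 1:1  a_35=4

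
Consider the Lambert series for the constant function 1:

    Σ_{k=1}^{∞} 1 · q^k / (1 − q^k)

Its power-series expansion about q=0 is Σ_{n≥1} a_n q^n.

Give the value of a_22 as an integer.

[q^22] f(22)=1,f(11)=1,f(2)=1,f(1)=1 ⇒ 4

a_22 = 4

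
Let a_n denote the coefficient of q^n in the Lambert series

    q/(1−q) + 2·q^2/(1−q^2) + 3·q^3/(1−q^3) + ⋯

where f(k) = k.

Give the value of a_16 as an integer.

d|16:{16,8,4,2,1}  Σf=16+8+4+2+1=31

a_16 = 31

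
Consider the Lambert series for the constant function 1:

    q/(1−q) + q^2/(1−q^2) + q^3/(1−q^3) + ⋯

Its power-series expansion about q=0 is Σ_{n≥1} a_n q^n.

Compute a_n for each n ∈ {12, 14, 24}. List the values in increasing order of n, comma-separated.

n=12: 1·12 2·6 3·4 4·3 6·2 12·1  f→[1+1+1+1+1+1]=6
n=14: 1·14 2·7 7·2 14·1  f→[1+1+1+1]=4
[q^24] f(1)=1,f(2)=1,f(3)=1,f(4)=1,f(6)=1,f(8)=1,f(12)=1,f(24)=1 ⇒ 8

6, 4, 8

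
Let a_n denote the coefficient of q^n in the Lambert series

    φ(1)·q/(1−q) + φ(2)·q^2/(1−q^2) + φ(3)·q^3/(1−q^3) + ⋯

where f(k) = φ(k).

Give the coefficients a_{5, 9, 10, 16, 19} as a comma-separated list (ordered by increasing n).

q^5  k|5↦φ(k): 5:4 1:1  a_5=5
q^9  k|9↦φ(k): 1:1 3:2 9:6  a_9=9
q^10  k|10↦φ(k): 10:4 5:4 2:1 1:1  a_10=10
d|16:{16,8,4,2,1}  Σφ=8+4+2+1+1=16
q^19  k|19↦φ(k): 19:18 1:1  a_19=19

5, 9, 10, 16, 19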